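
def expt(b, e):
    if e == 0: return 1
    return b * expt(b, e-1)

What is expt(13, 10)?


expt(13, 10)
= 13 * expt(13, 9)
= 13 * 13 * expt(13, 8)
= 13 * 13 * 13 * expt(13, 7)
= 13 * 13 * 13 * 13 * expt(13, 6)
= 13 * 13 * 13 * 13 * 13 * expt(13, 5)
= 13 * 13 * 13 * 13 * 13 * 13 * expt(13, 4)
= 13 * 13 * 13 * 13 * 13 * 13 * 13 * expt(13, 3)
= 13 * 13 * 13 * 13 * 13 * 13 * 13 * 13 * expt(13, 2)
= 13 * 13 * 13 * 13 * 13 * 13 * 13 * 13 * 13 * expt(13, 1)
= 13 * 13 * 13 * 13 * 13 * 13 * 13 * 13 * 13 * 13 * expt(13, 0)
= 13 * 13 * 13 * 13 * 13 * 13 * 13 * 13 * 13 * 13 * 1
= 137858491849

137858491849


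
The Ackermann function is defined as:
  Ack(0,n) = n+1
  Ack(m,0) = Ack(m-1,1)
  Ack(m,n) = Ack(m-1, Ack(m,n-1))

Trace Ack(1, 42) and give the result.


Ack(1, 42) = Ack(0, Ack(1, 41))
  Ack(1, 41) = Ack(0, Ack(1, 40))
    Ack(1, 40) = Ack(0, Ack(1, 39))
      Ack(1, 39) = Ack(0, Ack(1, 38))
        Ack(1, 38) = Ack(0, Ack(1, 37))
          Ack(1, 37) = Ack(0, Ack(1, 36))
          Ack(1, 36) = Ack(0, Ack(1, 35))
          Ack(1, 35) = Ack(0, Ack(1, 34))
          Ack(1, 34) = Ack(0, Ack(1, 33))
          Ack(1, 33) = Ack(0, Ack(1, 32))
          Ack(1, 32) = Ack(0, Ack(1, 31))
          Ack(1, 31) = Ack(0, Ack(1, 30))
          Ack(1, 30) = Ack(0, Ack(1, 29))
          Ack(1, 29) = Ack(0, Ack(1, 28))
          Ack(1, 28) = Ack(0, Ack(1, 27))
          Ack(1, 27) = Ack(0, Ack(1, 26))
          Ack(1, 26) = Ack(0, Ack(1, 25))
          Ack(1, 25) = Ack(0, Ack(1, 24))
          Ack(1, 24) = Ack(0, Ack(1, 23))
          Ack(1, 23) = Ack(0, Ack(1, 22))
          Ack(1, 22) = Ack(0, Ack(1, 21))
          Ack(1, 21) = Ack(0, Ack(1, 20))
          Ack(1, 20) = Ack(0, Ack(1, 19))
          Ack(1, 19) = Ack(0, Ack(1, 18))
          Ack(1, 18) = Ack(0, Ack(1, 17))
... (trace truncated)
Result: Ack(1, 42) = 44

44


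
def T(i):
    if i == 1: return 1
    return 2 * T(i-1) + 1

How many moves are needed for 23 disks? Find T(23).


T(23) = 2 * T(22) + 1
T(22) = 2 * T(21) + 1
T(21) = 2 * T(20) + 1
T(20) = 2 * T(19) + 1
T(19) = 2 * T(18) + 1
T(18) = 2 * T(17) + 1
T(17) = 2 * T(16) + 1
T(16) = 2 * T(15) + 1
T(15) = 2 * T(14) + 1
T(14) = 2 * T(13) + 1
T(13) = 2 * T(12) + 1
T(12) = 2 * T(11) + 1
T(11) = 2 * T(10) + 1
T(10) = 2 * T(9) + 1
T(9) = 2 * T(8) + 1
T(8) = 2 * T(7) + 1
T(7) = 2 * T(6) + 1
T(6) = 2 * T(5) + 1
T(5) = 2 * T(4) + 1
T(4) = 2 * T(3) + 1
T(3) = 2 * T(2) + 1
T(2) = 2 * T(1) + 1
T(1) = 1  (base case)
T(2) = 2 * 1 + 1 = 3
T(3) = 2 * 3 + 1 = 7
T(4) = 2 * 7 + 1 = 15
T(5) = 2 * 15 + 1 = 31
T(6) = 2 * 31 + 1 = 63
T(7) = 2 * 63 + 1 = 127
T(8) = 2 * 127 + 1 = 255
T(9) = 2 * 255 + 1 = 511
T(10) = 2 * 511 + 1 = 1023
T(11) = 2 * 1023 + 1 = 2047
T(12) = 2 * 2047 + 1 = 4095
T(13) = 2 * 4095 + 1 = 8191
T(14) = 2 * 8191 + 1 = 16383
T(15) = 2 * 16383 + 1 = 32767
T(16) = 2 * 32767 + 1 = 65535
T(17) = 2 * 65535 + 1 = 131071
T(18) = 2 * 131071 + 1 = 262143
T(19) = 2 * 262143 + 1 = 524287
T(20) = 2 * 524287 + 1 = 1048575
T(21) = 2 * 1048575 + 1 = 2097151
T(22) = 2 * 2097151 + 1 = 4194303
T(23) = 2 * 4194303 + 1 = 8388607

8388607


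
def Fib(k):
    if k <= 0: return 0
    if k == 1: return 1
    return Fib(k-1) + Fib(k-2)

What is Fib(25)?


Computing Fib(25) bottom-up:
Fib(0) = 0
Fib(1) = 1
Fib(2) = Fib(1) + Fib(0) = 1 + 0 = 1
Fib(3) = Fib(2) + Fib(1) = 1 + 1 = 2
Fib(4) = Fib(3) + Fib(2) = 2 + 1 = 3
Fib(5) = Fib(4) + Fib(3) = 3 + 2 = 5
Fib(6) = Fib(5) + Fib(4) = 5 + 3 = 8
Fib(7) = Fib(6) + Fib(5) = 8 + 5 = 13
Fib(8) = Fib(7) + Fib(6) = 13 + 8 = 21
Fib(9) = Fib(8) + Fib(7) = 21 + 13 = 34
Fib(10) = Fib(9) + Fib(8) = 34 + 21 = 55
Fib(11) = Fib(10) + Fib(9) = 55 + 34 = 89
Fib(12) = Fib(11) + Fib(10) = 89 + 55 = 144
Fib(13) = Fib(12) + Fib(11) = 144 + 89 = 233
Fib(14) = Fib(13) + Fib(12) = 233 + 144 = 377
Fib(15) = Fib(14) + Fib(13) = 377 + 233 = 610
Fib(16) = Fib(15) + Fib(14) = 610 + 377 = 987
Fib(17) = Fib(16) + Fib(15) = 987 + 610 = 1597
Fib(18) = Fib(17) + Fib(16) = 1597 + 987 = 2584
Fib(19) = Fib(18) + Fib(17) = 2584 + 1597 = 4181
Fib(20) = Fib(19) + Fib(18) = 4181 + 2584 = 6765
Fib(21) = Fib(20) + Fib(19) = 6765 + 4181 = 10946
Fib(22) = Fib(21) + Fib(20) = 10946 + 6765 = 17711
Fib(23) = Fib(22) + Fib(21) = 17711 + 10946 = 28657
Fib(24) = Fib(23) + Fib(22) = 28657 + 17711 = 46368
Fib(25) = Fib(24) + Fib(23) = 46368 + 28657 = 75025

75025


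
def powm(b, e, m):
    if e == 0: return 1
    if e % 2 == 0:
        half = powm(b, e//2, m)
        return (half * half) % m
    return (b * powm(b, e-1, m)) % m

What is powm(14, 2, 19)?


powm(14, 2, 19): e is even, compute powm(14, 1, 19)
  powm(14, 1, 19): e is odd, compute powm(14, 0, 19)
    powm(14, 0, 19) = 1
  (14 * 1) % 19 = 14
half=14, (14*14) % 19 = 6

6


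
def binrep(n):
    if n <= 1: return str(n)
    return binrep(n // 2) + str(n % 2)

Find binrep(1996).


binrep(1996) = binrep(998) + '0'
binrep(998) = binrep(499) + '0'
binrep(499) = binrep(249) + '1'
binrep(249) = binrep(124) + '1'
binrep(124) = binrep(62) + '0'
binrep(62) = binrep(31) + '0'
binrep(31) = binrep(15) + '1'
binrep(15) = binrep(7) + '1'
binrep(7) = binrep(3) + '1'
binrep(3) = binrep(1) + '1'
binrep(1) = '1'  (base case)
Concatenating: '1' + '1' + '1' + '1' + '1' + '0' + '0' + '1' + '1' + '0' + '0' = '11111001100'

11111001100


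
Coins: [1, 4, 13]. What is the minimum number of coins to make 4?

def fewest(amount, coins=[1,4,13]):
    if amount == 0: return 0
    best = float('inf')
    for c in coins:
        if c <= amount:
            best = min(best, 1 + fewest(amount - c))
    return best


Building up with DP:
fewest(0) = 0
fewest(1) = min(1+fewest(0)=1+0=1) = 1
fewest(2) = min(1+fewest(1)=1+1=2) = 2
fewest(3) = min(1+fewest(2)=1+2=3) = 3
fewest(4) = min(1+fewest(3)=1+3=4, 1+fewest(0)=1+0=1) = 1

1


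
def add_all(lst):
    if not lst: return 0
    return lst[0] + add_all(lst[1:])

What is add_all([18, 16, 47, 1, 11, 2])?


add_all([18, 16, 47, 1, 11, 2]) = 18 + add_all([16, 47, 1, 11, 2])
add_all([16, 47, 1, 11, 2]) = 16 + add_all([47, 1, 11, 2])
add_all([47, 1, 11, 2]) = 47 + add_all([1, 11, 2])
add_all([1, 11, 2]) = 1 + add_all([11, 2])
add_all([11, 2]) = 11 + add_all([2])
add_all([2]) = 2 + add_all([])
add_all([]) = 0  (base case)
Total: 18 + 16 + 47 + 1 + 11 + 2 + 0 = 95

95


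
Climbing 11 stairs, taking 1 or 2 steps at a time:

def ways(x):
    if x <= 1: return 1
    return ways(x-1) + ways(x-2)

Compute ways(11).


Building up from base cases:
ways(0) = 1
ways(1) = 1
ways(2) = ways(1) + ways(0) = 1 + 1 = 2
ways(3) = ways(2) + ways(1) = 2 + 1 = 3
ways(4) = ways(3) + ways(2) = 3 + 2 = 5
ways(5) = ways(4) + ways(3) = 5 + 3 = 8
ways(6) = ways(5) + ways(4) = 8 + 5 = 13
ways(7) = ways(6) + ways(5) = 13 + 8 = 21
ways(8) = ways(7) + ways(6) = 21 + 13 = 34
ways(9) = ways(8) + ways(7) = 34 + 21 = 55
ways(10) = ways(9) + ways(8) = 55 + 34 = 89
ways(11) = ways(10) + ways(9) = 89 + 55 = 144

144


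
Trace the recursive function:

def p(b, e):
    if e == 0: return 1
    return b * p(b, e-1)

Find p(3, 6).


p(3, 6)
= 3 * p(3, 5)
= 3 * 3 * p(3, 4)
= 3 * 3 * 3 * p(3, 3)
= 3 * 3 * 3 * 3 * p(3, 2)
= 3 * 3 * 3 * 3 * 3 * p(3, 1)
= 3 * 3 * 3 * 3 * 3 * 3 * p(3, 0)
= 3 * 3 * 3 * 3 * 3 * 3 * 1
= 729

729


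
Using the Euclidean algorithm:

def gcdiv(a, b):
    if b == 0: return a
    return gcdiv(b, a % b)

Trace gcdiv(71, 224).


gcdiv(71, 224) = gcdiv(224, 71)
gcdiv(224, 71) = gcdiv(71, 11)
gcdiv(71, 11) = gcdiv(11, 5)
gcdiv(11, 5) = gcdiv(5, 1)
gcdiv(5, 1) = gcdiv(1, 0)
gcdiv(1, 0) = 1  (base case)

1


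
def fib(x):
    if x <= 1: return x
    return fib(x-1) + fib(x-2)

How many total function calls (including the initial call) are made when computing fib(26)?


Let C(n) = total calls for fib(n)
C(0) = 1, C(1) = 1
C(2) = 1 + C(1) + C(0) = 1 + 1 + 1 = 3
C(3) = 1 + C(2) + C(1) = 1 + 3 + 1 = 5
C(4) = 1 + C(3) + C(2) = 1 + 5 + 3 = 9
C(5) = 1 + C(4) + C(3) = 1 + 9 + 5 = 15
C(6) = 1 + C(5) + C(4) = 1 + 15 + 9 = 25
C(7) = 1 + C(6) + C(5) = 1 + 25 + 15 = 41
C(8) = 1 + C(7) + C(6) = 1 + 41 + 25 = 67
C(9) = 1 + C(8) + C(7) = 1 + 67 + 41 = 109
C(10) = 1 + C(9) + C(8) = 1 + 109 + 67 = 177
C(11) = 1 + C(10) + C(9) = 1 + 177 + 109 = 287
C(12) = 1 + C(11) + C(10) = 1 + 287 + 177 = 465
C(13) = 1 + C(12) + C(11) = 1 + 465 + 287 = 753
C(14) = 1 + C(13) + C(12) = 1 + 753 + 465 = 1219
C(15) = 1 + C(14) + C(13) = 1 + 1219 + 753 = 1973
C(16) = 1 + C(15) + C(14) = 1 + 1973 + 1219 = 3193
C(17) = 1 + C(16) + C(15) = 1 + 3193 + 1973 = 5167
C(18) = 1 + C(17) + C(16) = 1 + 5167 + 3193 = 8361
C(19) = 1 + C(18) + C(17) = 1 + 8361 + 5167 = 13529
C(20) = 1 + C(19) + C(18) = 1 + 13529 + 8361 = 21891
C(21) = 1 + C(20) + C(19) = 1 + 21891 + 13529 = 35421
C(22) = 1 + C(21) + C(20) = 1 + 35421 + 21891 = 57313
C(23) = 1 + C(22) + C(21) = 1 + 57313 + 35421 = 92735
C(24) = 1 + C(23) + C(22) = 1 + 92735 + 57313 = 150049
C(25) = 1 + C(24) + C(23) = 1 + 150049 + 92735 = 242785
C(26) = 1 + C(25) + C(24) = 1 + 242785 + 150049 = 392835

392835


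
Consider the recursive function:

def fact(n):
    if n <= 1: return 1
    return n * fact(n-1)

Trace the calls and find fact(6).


fact(6)
= 6 * fact(5)
= 6 * 5 * fact(4)
= 6 * 5 * 4 * fact(3)
= 6 * 5 * 4 * 3 * fact(2)
= 6 * 5 * 4 * 3 * 2 * fact(1)
= 6 * 5 * 4 * 3 * 2 * 1
= 720

720


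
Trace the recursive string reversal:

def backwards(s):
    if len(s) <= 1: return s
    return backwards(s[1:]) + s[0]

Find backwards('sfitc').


backwards('sfitc') = backwards('fitc') + 's'
backwards('fitc') = backwards('itc') + 'f'
backwards('itc') = backwards('tc') + 'i'
backwards('tc') = backwards('c') + 't'
backwards('c') = 'c'  (base case)
Concatenating: 'c' + 't' + 'i' + 'f' + 's' = 'ctifs'

ctifs


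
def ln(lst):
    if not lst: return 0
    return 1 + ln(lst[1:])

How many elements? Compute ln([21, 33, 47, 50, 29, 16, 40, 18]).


ln([21, 33, 47, 50, 29, 16, 40, 18]) = 1 + ln([33, 47, 50, 29, 16, 40, 18])
ln([33, 47, 50, 29, 16, 40, 18]) = 1 + ln([47, 50, 29, 16, 40, 18])
ln([47, 50, 29, 16, 40, 18]) = 1 + ln([50, 29, 16, 40, 18])
ln([50, 29, 16, 40, 18]) = 1 + ln([29, 16, 40, 18])
ln([29, 16, 40, 18]) = 1 + ln([16, 40, 18])
ln([16, 40, 18]) = 1 + ln([40, 18])
ln([40, 18]) = 1 + ln([18])
ln([18]) = 1 + ln([])
ln([]) = 0  (base case)
Unwinding: 1 + 1 + 1 + 1 + 1 + 1 + 1 + 1 + 0 = 8

8


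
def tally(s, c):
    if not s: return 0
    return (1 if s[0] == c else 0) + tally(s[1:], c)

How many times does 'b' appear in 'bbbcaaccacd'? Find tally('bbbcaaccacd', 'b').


s[0]='b' == 'b' -> 1
s[0]='b' == 'b' -> 1
s[0]='b' == 'b' -> 1
s[0]='c' != 'b' -> 0
s[0]='a' != 'b' -> 0
s[0]='a' != 'b' -> 0
s[0]='c' != 'b' -> 0
s[0]='c' != 'b' -> 0
s[0]='a' != 'b' -> 0
s[0]='c' != 'b' -> 0
s[0]='d' != 'b' -> 0
Sum: 1 + 1 + 1 + 0 + 0 + 0 + 0 + 0 + 0 + 0 + 0 = 3

3


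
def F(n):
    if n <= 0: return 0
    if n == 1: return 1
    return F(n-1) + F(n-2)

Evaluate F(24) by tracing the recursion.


Computing F(24) bottom-up:
F(0) = 0
F(1) = 1
F(2) = F(1) + F(0) = 1 + 0 = 1
F(3) = F(2) + F(1) = 1 + 1 = 2
F(4) = F(3) + F(2) = 2 + 1 = 3
F(5) = F(4) + F(3) = 3 + 2 = 5
F(6) = F(5) + F(4) = 5 + 3 = 8
F(7) = F(6) + F(5) = 8 + 5 = 13
F(8) = F(7) + F(6) = 13 + 8 = 21
F(9) = F(8) + F(7) = 21 + 13 = 34
F(10) = F(9) + F(8) = 34 + 21 = 55
F(11) = F(10) + F(9) = 55 + 34 = 89
F(12) = F(11) + F(10) = 89 + 55 = 144
F(13) = F(12) + F(11) = 144 + 89 = 233
F(14) = F(13) + F(12) = 233 + 144 = 377
F(15) = F(14) + F(13) = 377 + 233 = 610
F(16) = F(15) + F(14) = 610 + 377 = 987
F(17) = F(16) + F(15) = 987 + 610 = 1597
F(18) = F(17) + F(16) = 1597 + 987 = 2584
F(19) = F(18) + F(17) = 2584 + 1597 = 4181
F(20) = F(19) + F(18) = 4181 + 2584 = 6765
F(21) = F(20) + F(19) = 6765 + 4181 = 10946
F(22) = F(21) + F(20) = 10946 + 6765 = 17711
F(23) = F(22) + F(21) = 17711 + 10946 = 28657
F(24) = F(23) + F(22) = 28657 + 17711 = 46368

46368


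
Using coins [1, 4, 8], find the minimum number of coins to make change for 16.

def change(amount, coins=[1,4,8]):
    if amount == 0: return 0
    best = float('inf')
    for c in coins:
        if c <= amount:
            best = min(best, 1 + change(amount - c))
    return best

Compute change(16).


Building up with DP:
change(0) = 0
change(1) = min(1+change(0)=1+0=1) = 1
change(2) = min(1+change(1)=1+1=2) = 2
change(3) = min(1+change(2)=1+2=3) = 3
change(4) = min(1+change(3)=1+3=4, 1+change(0)=1+0=1) = 1
change(5) = min(1+change(4)=1+1=2, 1+change(1)=1+1=2) = 2
change(6) = min(1+change(5)=1+2=3, 1+change(2)=1+2=3) = 3
change(7) = min(1+change(6)=1+3=4, 1+change(3)=1+3=4) = 4
change(8) = min(1+change(7)=1+4=5, 1+change(4)=1+1=2, 1+change(0)=1+0=1) = 1
change(9) = min(1+change(8)=1+1=2, 1+change(5)=1+2=3, 1+change(1)=1+1=2) = 2
change(10) = min(1+change(9)=1+2=3, 1+change(6)=1+3=4, 1+change(2)=1+2=3) = 3
change(11) = min(1+change(10)=1+3=4, 1+change(7)=1+4=5, 1+change(3)=1+3=4) = 4
change(12) = min(1+change(11)=1+4=5, 1+change(8)=1+1=2, 1+change(4)=1+1=2) = 2
change(13) = min(1+change(12)=1+2=3, 1+change(9)=1+2=3, 1+change(5)=1+2=3) = 3
change(14) = min(1+change(13)=1+3=4, 1+change(10)=1+3=4, 1+change(6)=1+3=4) = 4
change(15) = min(1+change(14)=1+4=5, 1+change(11)=1+4=5, 1+change(7)=1+4=5) = 5
change(16) = min(1+change(15)=1+5=6, 1+change(12)=1+2=3, 1+change(8)=1+1=2) = 2

2


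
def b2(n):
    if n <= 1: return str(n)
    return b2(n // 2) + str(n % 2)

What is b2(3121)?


b2(3121) = b2(1560) + '1'
b2(1560) = b2(780) + '0'
b2(780) = b2(390) + '0'
b2(390) = b2(195) + '0'
b2(195) = b2(97) + '1'
b2(97) = b2(48) + '1'
b2(48) = b2(24) + '0'
b2(24) = b2(12) + '0'
b2(12) = b2(6) + '0'
b2(6) = b2(3) + '0'
b2(3) = b2(1) + '1'
b2(1) = '1'  (base case)
Concatenating: '1' + '1' + '0' + '0' + '0' + '0' + '1' + '1' + '0' + '0' + '0' + '1' = '110000110001'

110000110001


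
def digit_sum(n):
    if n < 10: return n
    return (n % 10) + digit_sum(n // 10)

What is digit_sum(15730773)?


digit_sum(15730773) = 3 + digit_sum(1573077)
digit_sum(1573077) = 7 + digit_sum(157307)
digit_sum(157307) = 7 + digit_sum(15730)
digit_sum(15730) = 0 + digit_sum(1573)
digit_sum(1573) = 3 + digit_sum(157)
digit_sum(157) = 7 + digit_sum(15)
digit_sum(15) = 5 + digit_sum(1)
digit_sum(1) = 1  (base case)
Total: 3 + 7 + 7 + 0 + 3 + 7 + 5 + 1 = 33

33


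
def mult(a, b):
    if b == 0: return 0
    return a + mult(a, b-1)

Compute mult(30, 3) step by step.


mult(30, 3) = 30 + mult(30, 2)
mult(30, 2) = 30 + mult(30, 1)
mult(30, 1) = 30 + mult(30, 0)
mult(30, 0) = 0  (base case)
Total: 30 + 30 + 30 + 0 = 90

90


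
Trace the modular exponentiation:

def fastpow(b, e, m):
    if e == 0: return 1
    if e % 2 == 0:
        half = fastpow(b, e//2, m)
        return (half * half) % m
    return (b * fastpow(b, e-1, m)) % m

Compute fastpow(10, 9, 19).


fastpow(10, 9, 19): e is odd, compute fastpow(10, 8, 19)
  fastpow(10, 8, 19): e is even, compute fastpow(10, 4, 19)
    fastpow(10, 4, 19): e is even, compute fastpow(10, 2, 19)
      fastpow(10, 2, 19): e is even, compute fastpow(10, 1, 19)
        fastpow(10, 1, 19): e is odd, compute fastpow(10, 0, 19)
          fastpow(10, 0, 19) = 1
        (10 * 1) % 19 = 10
      half=10, (10*10) % 19 = 5
    half=5, (5*5) % 19 = 6
  half=6, (6*6) % 19 = 17
(10 * 17) % 19 = 18

18


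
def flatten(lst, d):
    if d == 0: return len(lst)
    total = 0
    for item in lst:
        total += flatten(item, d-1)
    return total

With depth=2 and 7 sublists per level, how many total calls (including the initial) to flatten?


At depth 0 (root): 1 call
At depth 1: each of 1 parents calls flatten on 7 children = 7 calls
At depth 2: each of 7 parents calls flatten on 7 children = 49 calls
Total: 1 + 7 + 49 = 57

57


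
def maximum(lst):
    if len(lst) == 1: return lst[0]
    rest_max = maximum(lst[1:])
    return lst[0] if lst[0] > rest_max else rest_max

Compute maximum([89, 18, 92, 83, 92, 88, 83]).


maximum([89, 18, 92, 83, 92, 88, 83]): compare 89 with maximum([18, 92, 83, 92, 88, 83])
maximum([18, 92, 83, 92, 88, 83]): compare 18 with maximum([92, 83, 92, 88, 83])
maximum([92, 83, 92, 88, 83]): compare 92 with maximum([83, 92, 88, 83])
maximum([83, 92, 88, 83]): compare 83 with maximum([92, 88, 83])
maximum([92, 88, 83]): compare 92 with maximum([88, 83])
maximum([88, 83]): compare 88 with maximum([83])
maximum([83]) = 83  (base case)
Compare 88 with 83 -> 88
Compare 92 with 88 -> 92
Compare 83 with 92 -> 92
Compare 92 with 92 -> 92
Compare 18 with 92 -> 92
Compare 89 with 92 -> 92

92


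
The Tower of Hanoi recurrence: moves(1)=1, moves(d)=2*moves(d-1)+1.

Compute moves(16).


moves(16) = 2 * moves(15) + 1
moves(15) = 2 * moves(14) + 1
moves(14) = 2 * moves(13) + 1
moves(13) = 2 * moves(12) + 1
moves(12) = 2 * moves(11) + 1
moves(11) = 2 * moves(10) + 1
moves(10) = 2 * moves(9) + 1
moves(9) = 2 * moves(8) + 1
moves(8) = 2 * moves(7) + 1
moves(7) = 2 * moves(6) + 1
moves(6) = 2 * moves(5) + 1
moves(5) = 2 * moves(4) + 1
moves(4) = 2 * moves(3) + 1
moves(3) = 2 * moves(2) + 1
moves(2) = 2 * moves(1) + 1
moves(1) = 1  (base case)
moves(2) = 2 * 1 + 1 = 3
moves(3) = 2 * 3 + 1 = 7
moves(4) = 2 * 7 + 1 = 15
moves(5) = 2 * 15 + 1 = 31
moves(6) = 2 * 31 + 1 = 63
moves(7) = 2 * 63 + 1 = 127
moves(8) = 2 * 127 + 1 = 255
moves(9) = 2 * 255 + 1 = 511
moves(10) = 2 * 511 + 1 = 1023
moves(11) = 2 * 1023 + 1 = 2047
moves(12) = 2 * 2047 + 1 = 4095
moves(13) = 2 * 4095 + 1 = 8191
moves(14) = 2 * 8191 + 1 = 16383
moves(15) = 2 * 16383 + 1 = 32767
moves(16) = 2 * 32767 + 1 = 65535

65535


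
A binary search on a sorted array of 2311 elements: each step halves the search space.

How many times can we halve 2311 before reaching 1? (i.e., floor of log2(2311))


2311 / 2 = 1155
1155 / 2 = 577
577 / 2 = 288
288 / 2 = 144
144 / 2 = 72
72 / 2 = 36
36 / 2 = 18
18 / 2 = 9
9 / 2 = 4
4 / 2 = 2
2 / 2 = 1
Reached 1 after 11 halvings

11


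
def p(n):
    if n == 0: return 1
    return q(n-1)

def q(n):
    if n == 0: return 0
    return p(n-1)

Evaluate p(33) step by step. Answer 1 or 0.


p(33) = q(32)
q(32) = p(31)
p(31) = q(30)
q(30) = p(29)
p(29) = q(28)
q(28) = p(27)
p(27) = q(26)
q(26) = p(25)
p(25) = q(24)
q(24) = p(23)
p(23) = q(22)
q(22) = p(21)
p(21) = q(20)
q(20) = p(19)
p(19) = q(18)
q(18) = p(17)
p(17) = q(16)
q(16) = p(15)
p(15) = q(14)
q(14) = p(13)
p(13) = q(12)
q(12) = p(11)
p(11) = q(10)
q(10) = p(9)
p(9) = q(8)
q(8) = p(7)
p(7) = q(6)
q(6) = p(5)
p(5) = q(4)
q(4) = p(3)
p(3) = q(2)
q(2) = p(1)
p(1) = q(0)
q(0) = 0  (base case)
Result: 0

0


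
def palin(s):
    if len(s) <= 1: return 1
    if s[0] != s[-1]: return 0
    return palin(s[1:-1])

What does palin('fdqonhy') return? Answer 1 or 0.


palin('fdqonhy'): s[0]='f' != s[-1]='y' -> return 0
Result: 0 (not a palindrome)

0


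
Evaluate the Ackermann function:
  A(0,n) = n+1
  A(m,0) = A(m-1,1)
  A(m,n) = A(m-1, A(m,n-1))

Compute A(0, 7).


A(0, 7) = 8
Result: A(0, 7) = 8

8


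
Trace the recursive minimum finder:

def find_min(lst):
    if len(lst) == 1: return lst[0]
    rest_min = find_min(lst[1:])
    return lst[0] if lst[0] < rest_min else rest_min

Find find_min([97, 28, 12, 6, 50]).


find_min([97, 28, 12, 6, 50]): compare 97 with find_min([28, 12, 6, 50])
find_min([28, 12, 6, 50]): compare 28 with find_min([12, 6, 50])
find_min([12, 6, 50]): compare 12 with find_min([6, 50])
find_min([6, 50]): compare 6 with find_min([50])
find_min([50]) = 50  (base case)
Compare 6 with 50 -> 6
Compare 12 with 6 -> 6
Compare 28 with 6 -> 6
Compare 97 with 6 -> 6

6


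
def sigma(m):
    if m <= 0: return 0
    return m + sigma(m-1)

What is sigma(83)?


sigma(83)
= 83 + 82 + 81 + 80 + 79 + 78 + 77 + 76 + 75 + 74 + 73 + 72 + 71 + 70 + 69 + 68 + 67 + 66 + 65 + 64 + 63 + 62 + 61 + 60 + 59 + 58 + 57 + 56 + 55 + 54 + 53 + 52 + 51 + 50 + 49 + 48 + 47 + 46 + 45 + 44 + 43 + 42 + 41 + 40 + 39 + 38 + 37 + 36 + 35 + 34 + 33 + 32 + 31 + 30 + 29 + 28 + 27 + 26 + 25 + 24 + 23 + 22 + 21 + 20 + 19 + 18 + 17 + 16 + 15 + 14 + 13 + 12 + 11 + 10 + 9 + 8 + 7 + 6 + 5 + 4 + 3 + 2 + 1 + sigma(0)
= 83 + 82 + 81 + 80 + 79 + 78 + 77 + 76 + 75 + 74 + 73 + 72 + 71 + 70 + 69 + 68 + 67 + 66 + 65 + 64 + 63 + 62 + 61 + 60 + 59 + 58 + 57 + 56 + 55 + 54 + 53 + 52 + 51 + 50 + 49 + 48 + 47 + 46 + 45 + 44 + 43 + 42 + 41 + 40 + 39 + 38 + 37 + 36 + 35 + 34 + 33 + 32 + 31 + 30 + 29 + 28 + 27 + 26 + 25 + 24 + 23 + 22 + 21 + 20 + 19 + 18 + 17 + 16 + 15 + 14 + 13 + 12 + 11 + 10 + 9 + 8 + 7 + 6 + 5 + 4 + 3 + 2 + 1 + 0
= 3486

3486


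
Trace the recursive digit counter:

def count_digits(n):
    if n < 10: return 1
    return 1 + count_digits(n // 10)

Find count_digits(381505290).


count_digits(381505290) = 1 + count_digits(38150529)
count_digits(38150529) = 1 + count_digits(3815052)
count_digits(3815052) = 1 + count_digits(381505)
count_digits(381505) = 1 + count_digits(38150)
count_digits(38150) = 1 + count_digits(3815)
count_digits(3815) = 1 + count_digits(381)
count_digits(381) = 1 + count_digits(38)
count_digits(38) = 1 + count_digits(3)
count_digits(3) = 1  (base case: 3 < 10)
Unwinding: 1 + 1 + 1 + 1 + 1 + 1 + 1 + 1 + 1 = 9

9


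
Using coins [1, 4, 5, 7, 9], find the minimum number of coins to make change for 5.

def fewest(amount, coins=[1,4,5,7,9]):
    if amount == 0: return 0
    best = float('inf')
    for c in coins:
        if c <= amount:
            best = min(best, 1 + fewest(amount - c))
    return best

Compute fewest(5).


Building up with DP:
fewest(0) = 0
fewest(1) = min(1+fewest(0)=1+0=1) = 1
fewest(2) = min(1+fewest(1)=1+1=2) = 2
fewest(3) = min(1+fewest(2)=1+2=3) = 3
fewest(4) = min(1+fewest(3)=1+3=4, 1+fewest(0)=1+0=1) = 1
fewest(5) = min(1+fewest(4)=1+1=2, 1+fewest(1)=1+1=2, 1+fewest(0)=1+0=1) = 1

1


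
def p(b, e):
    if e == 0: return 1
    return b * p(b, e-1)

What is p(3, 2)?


p(3, 2)
= 3 * p(3, 1)
= 3 * 3 * p(3, 0)
= 3 * 3 * 1
= 9

9


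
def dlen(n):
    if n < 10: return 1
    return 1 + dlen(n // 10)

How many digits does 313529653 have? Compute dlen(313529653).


dlen(313529653) = 1 + dlen(31352965)
dlen(31352965) = 1 + dlen(3135296)
dlen(3135296) = 1 + dlen(313529)
dlen(313529) = 1 + dlen(31352)
dlen(31352) = 1 + dlen(3135)
dlen(3135) = 1 + dlen(313)
dlen(313) = 1 + dlen(31)
dlen(31) = 1 + dlen(3)
dlen(3) = 1  (base case: 3 < 10)
Unwinding: 1 + 1 + 1 + 1 + 1 + 1 + 1 + 1 + 1 = 9

9


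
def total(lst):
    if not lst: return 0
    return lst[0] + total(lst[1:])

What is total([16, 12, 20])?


total([16, 12, 20]) = 16 + total([12, 20])
total([12, 20]) = 12 + total([20])
total([20]) = 20 + total([])
total([]) = 0  (base case)
Total: 16 + 12 + 20 + 0 = 48

48


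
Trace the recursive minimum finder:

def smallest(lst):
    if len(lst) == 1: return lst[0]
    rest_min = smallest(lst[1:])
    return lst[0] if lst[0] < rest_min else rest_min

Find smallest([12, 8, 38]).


smallest([12, 8, 38]): compare 12 with smallest([8, 38])
smallest([8, 38]): compare 8 with smallest([38])
smallest([38]) = 38  (base case)
Compare 8 with 38 -> 8
Compare 12 with 8 -> 8

8


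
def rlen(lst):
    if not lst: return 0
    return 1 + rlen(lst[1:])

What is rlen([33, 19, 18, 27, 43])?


rlen([33, 19, 18, 27, 43]) = 1 + rlen([19, 18, 27, 43])
rlen([19, 18, 27, 43]) = 1 + rlen([18, 27, 43])
rlen([18, 27, 43]) = 1 + rlen([27, 43])
rlen([27, 43]) = 1 + rlen([43])
rlen([43]) = 1 + rlen([])
rlen([]) = 0  (base case)
Unwinding: 1 + 1 + 1 + 1 + 1 + 0 = 5

5


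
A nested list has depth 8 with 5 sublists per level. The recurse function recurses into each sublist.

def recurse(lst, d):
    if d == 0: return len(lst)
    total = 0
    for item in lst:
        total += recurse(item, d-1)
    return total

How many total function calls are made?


At depth 0 (root): 1 call
At depth 1: each of 1 parents calls recurse on 5 children = 5 calls
At depth 2: each of 5 parents calls recurse on 5 children = 25 calls
At depth 3: each of 25 parents calls recurse on 5 children = 125 calls
At depth 4: each of 125 parents calls recurse on 5 children = 625 calls
At depth 5: each of 625 parents calls recurse on 5 children = 3125 calls
At depth 6: each of 3125 parents calls recurse on 5 children = 15625 calls
At depth 7: each of 15625 parents calls recurse on 5 children = 78125 calls
At depth 8: each of 78125 parents calls recurse on 5 children = 390625 calls
Total: 1 + 5 + 25 + 125 + 625 + 3125 + 15625 + 78125 + 390625 = 488281

488281


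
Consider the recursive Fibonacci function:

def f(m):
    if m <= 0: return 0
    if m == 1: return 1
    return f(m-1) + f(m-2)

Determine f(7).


Computing f(7) bottom-up:
f(0) = 0
f(1) = 1
f(2) = f(1) + f(0) = 1 + 0 = 1
f(3) = f(2) + f(1) = 1 + 1 = 2
f(4) = f(3) + f(2) = 2 + 1 = 3
f(5) = f(4) + f(3) = 3 + 2 = 5
f(6) = f(5) + f(4) = 5 + 3 = 8
f(7) = f(6) + f(5) = 8 + 5 = 13

13


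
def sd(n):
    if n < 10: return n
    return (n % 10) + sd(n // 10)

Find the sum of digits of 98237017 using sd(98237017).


sd(98237017) = 7 + sd(9823701)
sd(9823701) = 1 + sd(982370)
sd(982370) = 0 + sd(98237)
sd(98237) = 7 + sd(9823)
sd(9823) = 3 + sd(982)
sd(982) = 2 + sd(98)
sd(98) = 8 + sd(9)
sd(9) = 9  (base case)
Total: 7 + 1 + 0 + 7 + 3 + 2 + 8 + 9 = 37

37


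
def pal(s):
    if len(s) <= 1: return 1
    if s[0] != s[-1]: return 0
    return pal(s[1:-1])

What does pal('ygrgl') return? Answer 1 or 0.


pal('ygrgl'): s[0]='y' != s[-1]='l' -> return 0
Result: 0 (not a palindrome)

0


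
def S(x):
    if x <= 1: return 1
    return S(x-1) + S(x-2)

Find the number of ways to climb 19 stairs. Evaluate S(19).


Building up from base cases:
S(0) = 1
S(1) = 1
S(2) = S(1) + S(0) = 1 + 1 = 2
S(3) = S(2) + S(1) = 2 + 1 = 3
S(4) = S(3) + S(2) = 3 + 2 = 5
S(5) = S(4) + S(3) = 5 + 3 = 8
S(6) = S(5) + S(4) = 8 + 5 = 13
S(7) = S(6) + S(5) = 13 + 8 = 21
S(8) = S(7) + S(6) = 21 + 13 = 34
S(9) = S(8) + S(7) = 34 + 21 = 55
S(10) = S(9) + S(8) = 55 + 34 = 89
S(11) = S(10) + S(9) = 89 + 55 = 144
S(12) = S(11) + S(10) = 144 + 89 = 233
S(13) = S(12) + S(11) = 233 + 144 = 377
S(14) = S(13) + S(12) = 377 + 233 = 610
S(15) = S(14) + S(13) = 610 + 377 = 987
S(16) = S(15) + S(14) = 987 + 610 = 1597
S(17) = S(16) + S(15) = 1597 + 987 = 2584
S(18) = S(17) + S(16) = 2584 + 1597 = 4181
S(19) = S(18) + S(17) = 4181 + 2584 = 6765

6765


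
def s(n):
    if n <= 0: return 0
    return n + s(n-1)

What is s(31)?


s(31)
= 31 + 30 + 29 + 28 + 27 + 26 + 25 + 24 + 23 + 22 + 21 + 20 + 19 + 18 + 17 + 16 + 15 + 14 + 13 + 12 + 11 + 10 + 9 + 8 + 7 + 6 + 5 + 4 + 3 + 2 + 1 + s(0)
= 31 + 30 + 29 + 28 + 27 + 26 + 25 + 24 + 23 + 22 + 21 + 20 + 19 + 18 + 17 + 16 + 15 + 14 + 13 + 12 + 11 + 10 + 9 + 8 + 7 + 6 + 5 + 4 + 3 + 2 + 1 + 0
= 496

496


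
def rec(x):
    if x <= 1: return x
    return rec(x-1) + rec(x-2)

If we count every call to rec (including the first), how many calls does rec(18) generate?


Let C(n) = total calls for rec(n)
C(0) = 1, C(1) = 1
C(2) = 1 + C(1) + C(0) = 1 + 1 + 1 = 3
C(3) = 1 + C(2) + C(1) = 1 + 3 + 1 = 5
C(4) = 1 + C(3) + C(2) = 1 + 5 + 3 = 9
C(5) = 1 + C(4) + C(3) = 1 + 9 + 5 = 15
C(6) = 1 + C(5) + C(4) = 1 + 15 + 9 = 25
C(7) = 1 + C(6) + C(5) = 1 + 25 + 15 = 41
C(8) = 1 + C(7) + C(6) = 1 + 41 + 25 = 67
C(9) = 1 + C(8) + C(7) = 1 + 67 + 41 = 109
C(10) = 1 + C(9) + C(8) = 1 + 109 + 67 = 177
C(11) = 1 + C(10) + C(9) = 1 + 177 + 109 = 287
C(12) = 1 + C(11) + C(10) = 1 + 287 + 177 = 465
C(13) = 1 + C(12) + C(11) = 1 + 465 + 287 = 753
C(14) = 1 + C(13) + C(12) = 1 + 753 + 465 = 1219
C(15) = 1 + C(14) + C(13) = 1 + 1219 + 753 = 1973
C(16) = 1 + C(15) + C(14) = 1 + 1973 + 1219 = 3193
C(17) = 1 + C(16) + C(15) = 1 + 3193 + 1973 = 5167
C(18) = 1 + C(17) + C(16) = 1 + 5167 + 3193 = 8361

8361


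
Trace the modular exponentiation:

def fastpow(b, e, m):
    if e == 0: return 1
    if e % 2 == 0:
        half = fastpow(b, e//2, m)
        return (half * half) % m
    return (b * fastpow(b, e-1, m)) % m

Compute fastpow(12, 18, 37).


fastpow(12, 18, 37): e is even, compute fastpow(12, 9, 37)
  fastpow(12, 9, 37): e is odd, compute fastpow(12, 8, 37)
    fastpow(12, 8, 37): e is even, compute fastpow(12, 4, 37)
      fastpow(12, 4, 37): e is even, compute fastpow(12, 2, 37)
        fastpow(12, 2, 37): e is even, compute fastpow(12, 1, 37)
          fastpow(12, 1, 37): e is odd, compute fastpow(12, 0, 37)
          fastpow(12, 0, 37) = 1
          (12 * 1) % 37 = 12
        half=12, (12*12) % 37 = 33
      half=33, (33*33) % 37 = 16
    half=16, (16*16) % 37 = 34
  (12 * 34) % 37 = 1
half=1, (1*1) % 37 = 1

1


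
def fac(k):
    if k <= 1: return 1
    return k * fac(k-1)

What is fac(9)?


fac(9)
= 9 * fac(8)
= 9 * 8 * fac(7)
= 9 * 8 * 7 * fac(6)
= 9 * 8 * 7 * 6 * fac(5)
= 9 * 8 * 7 * 6 * 5 * fac(4)
= 9 * 8 * 7 * 6 * 5 * 4 * fac(3)
= 9 * 8 * 7 * 6 * 5 * 4 * 3 * fac(2)
= 9 * 8 * 7 * 6 * 5 * 4 * 3 * 2 * fac(1)
= 9 * 8 * 7 * 6 * 5 * 4 * 3 * 2 * 1
= 362880

362880


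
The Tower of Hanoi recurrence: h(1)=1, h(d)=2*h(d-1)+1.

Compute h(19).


h(19) = 2 * h(18) + 1
h(18) = 2 * h(17) + 1
h(17) = 2 * h(16) + 1
h(16) = 2 * h(15) + 1
h(15) = 2 * h(14) + 1
h(14) = 2 * h(13) + 1
h(13) = 2 * h(12) + 1
h(12) = 2 * h(11) + 1
h(11) = 2 * h(10) + 1
h(10) = 2 * h(9) + 1
h(9) = 2 * h(8) + 1
h(8) = 2 * h(7) + 1
h(7) = 2 * h(6) + 1
h(6) = 2 * h(5) + 1
h(5) = 2 * h(4) + 1
h(4) = 2 * h(3) + 1
h(3) = 2 * h(2) + 1
h(2) = 2 * h(1) + 1
h(1) = 1  (base case)
h(2) = 2 * 1 + 1 = 3
h(3) = 2 * 3 + 1 = 7
h(4) = 2 * 7 + 1 = 15
h(5) = 2 * 15 + 1 = 31
h(6) = 2 * 31 + 1 = 63
h(7) = 2 * 63 + 1 = 127
h(8) = 2 * 127 + 1 = 255
h(9) = 2 * 255 + 1 = 511
h(10) = 2 * 511 + 1 = 1023
h(11) = 2 * 1023 + 1 = 2047
h(12) = 2 * 2047 + 1 = 4095
h(13) = 2 * 4095 + 1 = 8191
h(14) = 2 * 8191 + 1 = 16383
h(15) = 2 * 16383 + 1 = 32767
h(16) = 2 * 32767 + 1 = 65535
h(17) = 2 * 65535 + 1 = 131071
h(18) = 2 * 131071 + 1 = 262143
h(19) = 2 * 262143 + 1 = 524287

524287


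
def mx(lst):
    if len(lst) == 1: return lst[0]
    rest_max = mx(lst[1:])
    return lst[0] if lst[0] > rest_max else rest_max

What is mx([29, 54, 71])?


mx([29, 54, 71]): compare 29 with mx([54, 71])
mx([54, 71]): compare 54 with mx([71])
mx([71]) = 71  (base case)
Compare 54 with 71 -> 71
Compare 29 with 71 -> 71

71


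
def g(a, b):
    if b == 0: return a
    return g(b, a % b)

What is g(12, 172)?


g(12, 172) = g(172, 12)
g(172, 12) = g(12, 4)
g(12, 4) = g(4, 0)
g(4, 0) = 4  (base case)

4


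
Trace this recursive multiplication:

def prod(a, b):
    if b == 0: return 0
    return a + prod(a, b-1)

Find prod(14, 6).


prod(14, 6) = 14 + prod(14, 5)
prod(14, 5) = 14 + prod(14, 4)
prod(14, 4) = 14 + prod(14, 3)
prod(14, 3) = 14 + prod(14, 2)
prod(14, 2) = 14 + prod(14, 1)
prod(14, 1) = 14 + prod(14, 0)
prod(14, 0) = 0  (base case)
Total: 14 + 14 + 14 + 14 + 14 + 14 + 0 = 84

84


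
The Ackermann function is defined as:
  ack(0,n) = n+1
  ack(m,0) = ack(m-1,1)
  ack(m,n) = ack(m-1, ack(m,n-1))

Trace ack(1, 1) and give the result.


ack(1, 1) = ack(0, ack(1, 0))
  ack(1, 0) = ack(0, 1)
    ack(0, 1) = 2
  = ack(0, 2)
  ack(0, 2) = 3
Result: ack(1, 1) = 3

3


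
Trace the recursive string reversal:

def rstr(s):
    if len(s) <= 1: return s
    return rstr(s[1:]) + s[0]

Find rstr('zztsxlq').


rstr('zztsxlq') = rstr('ztsxlq') + 'z'
rstr('ztsxlq') = rstr('tsxlq') + 'z'
rstr('tsxlq') = rstr('sxlq') + 't'
rstr('sxlq') = rstr('xlq') + 's'
rstr('xlq') = rstr('lq') + 'x'
rstr('lq') = rstr('q') + 'l'
rstr('q') = 'q'  (base case)
Concatenating: 'q' + 'l' + 'x' + 's' + 't' + 'z' + 'z' = 'qlxstzz'

qlxstzz


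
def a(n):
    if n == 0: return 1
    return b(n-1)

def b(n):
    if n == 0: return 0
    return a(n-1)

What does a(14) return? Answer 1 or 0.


a(14) = b(13)
b(13) = a(12)
a(12) = b(11)
b(11) = a(10)
a(10) = b(9)
b(9) = a(8)
a(8) = b(7)
b(7) = a(6)
a(6) = b(5)
b(5) = a(4)
a(4) = b(3)
b(3) = a(2)
a(2) = b(1)
b(1) = a(0)
a(0) = 1  (base case)
Result: 1

1


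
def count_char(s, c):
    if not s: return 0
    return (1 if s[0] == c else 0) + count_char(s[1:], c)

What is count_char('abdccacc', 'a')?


s[0]='a' == 'a' -> 1
s[0]='b' != 'a' -> 0
s[0]='d' != 'a' -> 0
s[0]='c' != 'a' -> 0
s[0]='c' != 'a' -> 0
s[0]='a' == 'a' -> 1
s[0]='c' != 'a' -> 0
s[0]='c' != 'a' -> 0
Sum: 1 + 0 + 0 + 0 + 0 + 1 + 0 + 0 = 2

2


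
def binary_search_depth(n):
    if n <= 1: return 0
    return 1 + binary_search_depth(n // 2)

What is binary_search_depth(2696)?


2696 / 2 = 1348
1348 / 2 = 674
674 / 2 = 337
337 / 2 = 168
168 / 2 = 84
84 / 2 = 42
42 / 2 = 21
21 / 2 = 10
10 / 2 = 5
5 / 2 = 2
2 / 2 = 1
Reached 1 after 11 halvings

11


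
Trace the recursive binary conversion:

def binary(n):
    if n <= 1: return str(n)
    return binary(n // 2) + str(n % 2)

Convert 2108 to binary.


binary(2108) = binary(1054) + '0'
binary(1054) = binary(527) + '0'
binary(527) = binary(263) + '1'
binary(263) = binary(131) + '1'
binary(131) = binary(65) + '1'
binary(65) = binary(32) + '1'
binary(32) = binary(16) + '0'
binary(16) = binary(8) + '0'
binary(8) = binary(4) + '0'
binary(4) = binary(2) + '0'
binary(2) = binary(1) + '0'
binary(1) = '1'  (base case)
Concatenating: '1' + '0' + '0' + '0' + '0' + '0' + '1' + '1' + '1' + '1' + '0' + '0' = '100000111100'

100000111100


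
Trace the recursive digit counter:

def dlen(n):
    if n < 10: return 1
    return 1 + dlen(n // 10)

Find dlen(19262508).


dlen(19262508) = 1 + dlen(1926250)
dlen(1926250) = 1 + dlen(192625)
dlen(192625) = 1 + dlen(19262)
dlen(19262) = 1 + dlen(1926)
dlen(1926) = 1 + dlen(192)
dlen(192) = 1 + dlen(19)
dlen(19) = 1 + dlen(1)
dlen(1) = 1  (base case: 1 < 10)
Unwinding: 1 + 1 + 1 + 1 + 1 + 1 + 1 + 1 = 8

8


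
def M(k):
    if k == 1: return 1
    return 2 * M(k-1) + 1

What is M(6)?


M(6) = 2 * M(5) + 1
M(5) = 2 * M(4) + 1
M(4) = 2 * M(3) + 1
M(3) = 2 * M(2) + 1
M(2) = 2 * M(1) + 1
M(1) = 1  (base case)
M(2) = 2 * 1 + 1 = 3
M(3) = 2 * 3 + 1 = 7
M(4) = 2 * 7 + 1 = 15
M(5) = 2 * 15 + 1 = 31
M(6) = 2 * 31 + 1 = 63

63


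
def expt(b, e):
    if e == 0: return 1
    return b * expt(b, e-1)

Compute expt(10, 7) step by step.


expt(10, 7)
= 10 * expt(10, 6)
= 10 * 10 * expt(10, 5)
= 10 * 10 * 10 * expt(10, 4)
= 10 * 10 * 10 * 10 * expt(10, 3)
= 10 * 10 * 10 * 10 * 10 * expt(10, 2)
= 10 * 10 * 10 * 10 * 10 * 10 * expt(10, 1)
= 10 * 10 * 10 * 10 * 10 * 10 * 10 * expt(10, 0)
= 10 * 10 * 10 * 10 * 10 * 10 * 10 * 1
= 10000000

10000000


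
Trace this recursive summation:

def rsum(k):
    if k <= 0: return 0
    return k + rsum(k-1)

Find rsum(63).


rsum(63)
= 63 + 62 + 61 + 60 + 59 + 58 + 57 + 56 + 55 + 54 + 53 + 52 + 51 + 50 + 49 + 48 + 47 + 46 + 45 + 44 + 43 + 42 + 41 + 40 + 39 + 38 + 37 + 36 + 35 + 34 + 33 + 32 + 31 + 30 + 29 + 28 + 27 + 26 + 25 + 24 + 23 + 22 + 21 + 20 + 19 + 18 + 17 + 16 + 15 + 14 + 13 + 12 + 11 + 10 + 9 + 8 + 7 + 6 + 5 + 4 + 3 + 2 + 1 + rsum(0)
= 63 + 62 + 61 + 60 + 59 + 58 + 57 + 56 + 55 + 54 + 53 + 52 + 51 + 50 + 49 + 48 + 47 + 46 + 45 + 44 + 43 + 42 + 41 + 40 + 39 + 38 + 37 + 36 + 35 + 34 + 33 + 32 + 31 + 30 + 29 + 28 + 27 + 26 + 25 + 24 + 23 + 22 + 21 + 20 + 19 + 18 + 17 + 16 + 15 + 14 + 13 + 12 + 11 + 10 + 9 + 8 + 7 + 6 + 5 + 4 + 3 + 2 + 1 + 0
= 2016

2016


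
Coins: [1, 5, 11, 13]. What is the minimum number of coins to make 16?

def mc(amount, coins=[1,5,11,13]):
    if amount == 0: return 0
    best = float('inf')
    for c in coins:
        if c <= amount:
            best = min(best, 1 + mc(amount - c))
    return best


Building up with DP:
mc(0) = 0
mc(1) = min(1+mc(0)=1+0=1) = 1
mc(2) = min(1+mc(1)=1+1=2) = 2
mc(3) = min(1+mc(2)=1+2=3) = 3
mc(4) = min(1+mc(3)=1+3=4) = 4
mc(5) = min(1+mc(4)=1+4=5, 1+mc(0)=1+0=1) = 1
mc(6) = min(1+mc(5)=1+1=2, 1+mc(1)=1+1=2) = 2
mc(7) = min(1+mc(6)=1+2=3, 1+mc(2)=1+2=3) = 3
mc(8) = min(1+mc(7)=1+3=4, 1+mc(3)=1+3=4) = 4
mc(9) = min(1+mc(8)=1+4=5, 1+mc(4)=1+4=5) = 5
mc(10) = min(1+mc(9)=1+5=6, 1+mc(5)=1+1=2) = 2
mc(11) = min(1+mc(10)=1+2=3, 1+mc(6)=1+2=3, 1+mc(0)=1+0=1) = 1
mc(12) = min(1+mc(11)=1+1=2, 1+mc(7)=1+3=4, 1+mc(1)=1+1=2) = 2
mc(13) = min(1+mc(12)=1+2=3, 1+mc(8)=1+4=5, 1+mc(2)=1+2=3, 1+mc(0)=1+0=1) = 1
mc(14) = min(1+mc(13)=1+1=2, 1+mc(9)=1+5=6, 1+mc(3)=1+3=4, 1+mc(1)=1+1=2) = 2
mc(15) = min(1+mc(14)=1+2=3, 1+mc(10)=1+2=3, 1+mc(4)=1+4=5, 1+mc(2)=1+2=3) = 3
mc(16) = min(1+mc(15)=1+3=4, 1+mc(11)=1+1=2, 1+mc(5)=1+1=2, 1+mc(3)=1+3=4) = 2

2


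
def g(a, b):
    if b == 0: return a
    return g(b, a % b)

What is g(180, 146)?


g(180, 146) = g(146, 34)
g(146, 34) = g(34, 10)
g(34, 10) = g(10, 4)
g(10, 4) = g(4, 2)
g(4, 2) = g(2, 0)
g(2, 0) = 2  (base case)

2


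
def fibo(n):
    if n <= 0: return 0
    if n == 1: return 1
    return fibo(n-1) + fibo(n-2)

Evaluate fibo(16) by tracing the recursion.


Computing fibo(16) bottom-up:
fibo(0) = 0
fibo(1) = 1
fibo(2) = fibo(1) + fibo(0) = 1 + 0 = 1
fibo(3) = fibo(2) + fibo(1) = 1 + 1 = 2
fibo(4) = fibo(3) + fibo(2) = 2 + 1 = 3
fibo(5) = fibo(4) + fibo(3) = 3 + 2 = 5
fibo(6) = fibo(5) + fibo(4) = 5 + 3 = 8
fibo(7) = fibo(6) + fibo(5) = 8 + 5 = 13
fibo(8) = fibo(7) + fibo(6) = 13 + 8 = 21
fibo(9) = fibo(8) + fibo(7) = 21 + 13 = 34
fibo(10) = fibo(9) + fibo(8) = 34 + 21 = 55
fibo(11) = fibo(10) + fibo(9) = 55 + 34 = 89
fibo(12) = fibo(11) + fibo(10) = 89 + 55 = 144
fibo(13) = fibo(12) + fibo(11) = 144 + 89 = 233
fibo(14) = fibo(13) + fibo(12) = 233 + 144 = 377
fibo(15) = fibo(14) + fibo(13) = 377 + 233 = 610
fibo(16) = fibo(15) + fibo(14) = 610 + 377 = 987

987


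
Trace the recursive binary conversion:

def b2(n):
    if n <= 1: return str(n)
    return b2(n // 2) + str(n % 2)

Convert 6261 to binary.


b2(6261) = b2(3130) + '1'
b2(3130) = b2(1565) + '0'
b2(1565) = b2(782) + '1'
b2(782) = b2(391) + '0'
b2(391) = b2(195) + '1'
b2(195) = b2(97) + '1'
b2(97) = b2(48) + '1'
b2(48) = b2(24) + '0'
b2(24) = b2(12) + '0'
b2(12) = b2(6) + '0'
b2(6) = b2(3) + '0'
b2(3) = b2(1) + '1'
b2(1) = '1'  (base case)
Concatenating: '1' + '1' + '0' + '0' + '0' + '0' + '1' + '1' + '1' + '0' + '1' + '0' + '1' = '1100001110101'

1100001110101


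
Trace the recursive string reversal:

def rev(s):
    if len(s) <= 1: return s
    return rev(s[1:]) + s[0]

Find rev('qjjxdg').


rev('qjjxdg') = rev('jjxdg') + 'q'
rev('jjxdg') = rev('jxdg') + 'j'
rev('jxdg') = rev('xdg') + 'j'
rev('xdg') = rev('dg') + 'x'
rev('dg') = rev('g') + 'd'
rev('g') = 'g'  (base case)
Concatenating: 'g' + 'd' + 'x' + 'j' + 'j' + 'q' = 'gdxjjq'

gdxjjq


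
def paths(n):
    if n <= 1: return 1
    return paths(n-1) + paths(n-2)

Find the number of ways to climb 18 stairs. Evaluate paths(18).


Building up from base cases:
paths(0) = 1
paths(1) = 1
paths(2) = paths(1) + paths(0) = 1 + 1 = 2
paths(3) = paths(2) + paths(1) = 2 + 1 = 3
paths(4) = paths(3) + paths(2) = 3 + 2 = 5
paths(5) = paths(4) + paths(3) = 5 + 3 = 8
paths(6) = paths(5) + paths(4) = 8 + 5 = 13
paths(7) = paths(6) + paths(5) = 13 + 8 = 21
paths(8) = paths(7) + paths(6) = 21 + 13 = 34
paths(9) = paths(8) + paths(7) = 34 + 21 = 55
paths(10) = paths(9) + paths(8) = 55 + 34 = 89
paths(11) = paths(10) + paths(9) = 89 + 55 = 144
paths(12) = paths(11) + paths(10) = 144 + 89 = 233
paths(13) = paths(12) + paths(11) = 233 + 144 = 377
paths(14) = paths(13) + paths(12) = 377 + 233 = 610
paths(15) = paths(14) + paths(13) = 610 + 377 = 987
paths(16) = paths(15) + paths(14) = 987 + 610 = 1597
paths(17) = paths(16) + paths(15) = 1597 + 987 = 2584
paths(18) = paths(17) + paths(16) = 2584 + 1597 = 4181

4181


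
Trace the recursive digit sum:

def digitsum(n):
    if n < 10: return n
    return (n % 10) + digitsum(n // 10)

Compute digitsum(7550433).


digitsum(7550433) = 3 + digitsum(755043)
digitsum(755043) = 3 + digitsum(75504)
digitsum(75504) = 4 + digitsum(7550)
digitsum(7550) = 0 + digitsum(755)
digitsum(755) = 5 + digitsum(75)
digitsum(75) = 5 + digitsum(7)
digitsum(7) = 7  (base case)
Total: 3 + 3 + 4 + 0 + 5 + 5 + 7 = 27

27


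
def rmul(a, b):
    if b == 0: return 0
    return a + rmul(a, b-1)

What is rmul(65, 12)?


rmul(65, 12) = 65 + rmul(65, 11)
rmul(65, 11) = 65 + rmul(65, 10)
rmul(65, 10) = 65 + rmul(65, 9)
rmul(65, 9) = 65 + rmul(65, 8)
rmul(65, 8) = 65 + rmul(65, 7)
rmul(65, 7) = 65 + rmul(65, 6)
rmul(65, 6) = 65 + rmul(65, 5)
rmul(65, 5) = 65 + rmul(65, 4)
rmul(65, 4) = 65 + rmul(65, 3)
rmul(65, 3) = 65 + rmul(65, 2)
rmul(65, 2) = 65 + rmul(65, 1)
rmul(65, 1) = 65 + rmul(65, 0)
rmul(65, 0) = 0  (base case)
Total: 65 + 65 + 65 + 65 + 65 + 65 + 65 + 65 + 65 + 65 + 65 + 65 + 0 = 780

780


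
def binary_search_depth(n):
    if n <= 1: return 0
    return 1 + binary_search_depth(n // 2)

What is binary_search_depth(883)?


883 / 2 = 441
441 / 2 = 220
220 / 2 = 110
110 / 2 = 55
55 / 2 = 27
27 / 2 = 13
13 / 2 = 6
6 / 2 = 3
3 / 2 = 1
Reached 1 after 9 halvings

9
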